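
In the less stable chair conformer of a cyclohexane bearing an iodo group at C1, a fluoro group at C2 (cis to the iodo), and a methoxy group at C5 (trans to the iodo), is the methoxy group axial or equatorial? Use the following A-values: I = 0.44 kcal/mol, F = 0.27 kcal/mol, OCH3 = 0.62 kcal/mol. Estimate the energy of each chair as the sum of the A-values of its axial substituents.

axial

Chair I (iodo axial, fluoro equatorial, methoxy equatorial): E = 0.44 kcal/mol.
Chair II (iodo equatorial, fluoro axial, methoxy axial): E = 0.89 kcal/mol.
Chair II is the less stable (higher-energy) conformer, and in that chair the methoxy group is axial.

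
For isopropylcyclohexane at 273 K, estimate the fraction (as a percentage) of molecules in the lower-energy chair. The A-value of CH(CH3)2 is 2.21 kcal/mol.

98.3%

One chair has the isopropyl group axial (E = 2.21 kcal/mol) and the other has it equatorial (E = 0).
ΔG = 2.21 kcal/mol between the two chairs.
K = exp(ΔG/RT) with R = 1.987×10⁻³ kcal mol⁻¹ K⁻¹ and T = 273 K gives K ≈ 58.8.
Fraction in the lower-energy chair = K/(K+1) = 98.3%.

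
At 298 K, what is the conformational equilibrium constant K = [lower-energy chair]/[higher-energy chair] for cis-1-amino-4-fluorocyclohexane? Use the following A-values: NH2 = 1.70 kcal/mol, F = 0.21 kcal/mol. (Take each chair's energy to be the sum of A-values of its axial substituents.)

C1 and C4 have opposite parity, so for the cis isomer the two substituents are one axial and one equatorial in each chair.
Chair I (amino axial, fluoro equatorial): E = 1.70 kcal/mol; chair II (amino equatorial, fluoro axial): E = 0.21 kcal/mol.
ΔG = 1.49 kcal/mol between the two chairs.
K = exp(ΔG/RT) with R = 1.987×10⁻³ kcal mol⁻¹ K⁻¹ and T = 298 K gives K ≈ 12.4.

K ≈ 12.4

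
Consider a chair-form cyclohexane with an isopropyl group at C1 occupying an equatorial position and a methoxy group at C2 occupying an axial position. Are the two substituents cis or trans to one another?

C1 and C2 have opposite parity, so their axial bonds point in opposite directions.
With opposite-parity carbons, two substituents on the same face are one axial and one equatorial; opposite faces give both axial or both equatorial.
Here the groups are equatorial/axial → same face → cis.

cis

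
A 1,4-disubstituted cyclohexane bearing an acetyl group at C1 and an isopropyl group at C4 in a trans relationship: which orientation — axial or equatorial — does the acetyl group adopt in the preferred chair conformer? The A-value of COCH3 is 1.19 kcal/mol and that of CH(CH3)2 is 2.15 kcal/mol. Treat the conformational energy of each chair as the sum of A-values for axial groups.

C1 and C4 have opposite parity, so for the trans isomer the two substituents are e,e in one chair and a,a in the other.
Chair I (acetyl axial, isopropyl axial): E = 3.34 kcal/mol.
Chair II (acetyl equatorial, isopropyl equatorial): E = 0.00 kcal/mol.
Chair II is the more stable (lower-energy) conformer, and in that chair the acetyl group is equatorial.

equatorial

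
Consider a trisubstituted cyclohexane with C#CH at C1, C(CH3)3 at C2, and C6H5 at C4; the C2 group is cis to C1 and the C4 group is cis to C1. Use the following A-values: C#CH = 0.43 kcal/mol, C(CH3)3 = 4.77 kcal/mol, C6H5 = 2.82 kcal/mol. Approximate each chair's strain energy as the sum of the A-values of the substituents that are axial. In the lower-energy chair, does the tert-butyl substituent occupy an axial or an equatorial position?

Chair I (ethynyl axial, tert-butyl equatorial, phenyl equatorial): E = 0.43 kcal/mol.
Chair II (ethynyl equatorial, tert-butyl axial, phenyl axial): E = 7.59 kcal/mol.
Chair I is the more stable (lower-energy) conformer, and in that chair the tert-butyl group is equatorial.

equatorial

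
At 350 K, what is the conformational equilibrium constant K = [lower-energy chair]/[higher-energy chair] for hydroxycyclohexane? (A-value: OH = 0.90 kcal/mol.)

One chair has the hydroxyl group axial (E = 0.90 kcal/mol) and the other has it equatorial (E = 0).
ΔG = 0.90 kcal/mol between the two chairs.
K = exp(ΔG/RT) with R = 1.987×10⁻³ kcal mol⁻¹ K⁻¹ and T = 350 K gives K ≈ 3.65.

K ≈ 3.65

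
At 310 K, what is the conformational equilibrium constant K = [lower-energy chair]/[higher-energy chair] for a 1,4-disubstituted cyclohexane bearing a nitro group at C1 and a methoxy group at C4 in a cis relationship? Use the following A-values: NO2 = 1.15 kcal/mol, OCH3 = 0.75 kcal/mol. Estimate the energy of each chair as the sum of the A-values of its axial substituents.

C1 and C4 have opposite parity, so for the cis isomer the two substituents are one axial and one equatorial in each chair.
Chair I (nitro axial, methoxy equatorial): E = 1.15 kcal/mol; chair II (nitro equatorial, methoxy axial): E = 0.75 kcal/mol.
ΔG = 0.40 kcal/mol between the two chairs.
K = exp(ΔG/RT) with R = 1.987×10⁻³ kcal mol⁻¹ K⁻¹ and T = 310 K gives K ≈ 1.91.

K ≈ 1.91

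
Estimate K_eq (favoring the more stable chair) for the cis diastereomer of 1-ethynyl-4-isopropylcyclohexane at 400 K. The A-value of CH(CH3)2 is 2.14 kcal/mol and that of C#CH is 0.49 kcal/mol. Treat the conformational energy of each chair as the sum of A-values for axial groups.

C1 and C4 have opposite parity, so for the cis isomer the two substituents are one axial and one equatorial in each chair.
Chair I (isopropyl axial, ethynyl equatorial): E = 2.14 kcal/mol; chair II (isopropyl equatorial, ethynyl axial): E = 0.49 kcal/mol.
ΔG = 1.65 kcal/mol between the two chairs.
K = exp(ΔG/RT) with R = 1.987×10⁻³ kcal mol⁻¹ K⁻¹ and T = 400 K gives K ≈ 7.97.

K ≈ 7.97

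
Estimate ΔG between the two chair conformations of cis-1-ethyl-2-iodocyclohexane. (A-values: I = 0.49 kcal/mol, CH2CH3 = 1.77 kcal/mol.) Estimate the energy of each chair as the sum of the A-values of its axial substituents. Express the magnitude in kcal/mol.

1.28 kcal/mol

C1 and C2 have opposite parity, so for the cis isomer the two substituents are one axial and one equatorial in each chair.
Chair I (iodo axial, ethyl equatorial): E = 0.49 kcal/mol.
Chair II (iodo equatorial, ethyl axial): E = 1.77 kcal/mol.
ΔE = 1.77 − 0.49 = 1.28 kcal/mol; chair I is more stable.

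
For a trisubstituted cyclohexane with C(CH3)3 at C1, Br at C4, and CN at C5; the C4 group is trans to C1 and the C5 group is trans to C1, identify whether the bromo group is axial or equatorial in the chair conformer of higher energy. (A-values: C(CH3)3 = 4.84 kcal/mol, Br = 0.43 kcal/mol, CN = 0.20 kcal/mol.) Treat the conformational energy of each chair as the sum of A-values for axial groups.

Chair I (tert-butyl axial, bromo axial, cyano equatorial): E = 5.27 kcal/mol.
Chair II (tert-butyl equatorial, bromo equatorial, cyano axial): E = 0.20 kcal/mol.
Chair I is the less stable (higher-energy) conformer, and in that chair the bromo group is axial.

axial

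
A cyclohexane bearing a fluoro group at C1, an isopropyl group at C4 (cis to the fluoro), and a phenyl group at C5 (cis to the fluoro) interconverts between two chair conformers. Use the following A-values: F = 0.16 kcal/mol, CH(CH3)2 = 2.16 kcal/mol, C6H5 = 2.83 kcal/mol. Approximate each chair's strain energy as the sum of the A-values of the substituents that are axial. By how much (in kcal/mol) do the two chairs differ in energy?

Chair I (fluoro axial, isopropyl equatorial, phenyl axial): E = 2.99 kcal/mol.
Chair II (fluoro equatorial, isopropyl axial, phenyl equatorial): E = 2.16 kcal/mol.
ΔE = 2.99 − 2.16 = 0.83 kcal/mol; chair II is more stable.

0.83 kcal/mol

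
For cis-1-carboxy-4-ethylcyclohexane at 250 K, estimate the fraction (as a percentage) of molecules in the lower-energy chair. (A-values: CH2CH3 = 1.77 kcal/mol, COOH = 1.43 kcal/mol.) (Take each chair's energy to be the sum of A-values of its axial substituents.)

C1 and C4 have opposite parity, so for the cis isomer the two substituents are one axial and one equatorial in each chair.
Chair I (ethyl axial, carboxyl equatorial): E = 1.77 kcal/mol; chair II (ethyl equatorial, carboxyl axial): E = 1.43 kcal/mol.
ΔG = 0.34 kcal/mol between the two chairs.
K = exp(ΔG/RT) with R = 1.987×10⁻³ kcal mol⁻¹ K⁻¹ and T = 250 K gives K ≈ 1.98.
Fraction in the lower-energy chair = K/(K+1) = 66.5%.

66.5%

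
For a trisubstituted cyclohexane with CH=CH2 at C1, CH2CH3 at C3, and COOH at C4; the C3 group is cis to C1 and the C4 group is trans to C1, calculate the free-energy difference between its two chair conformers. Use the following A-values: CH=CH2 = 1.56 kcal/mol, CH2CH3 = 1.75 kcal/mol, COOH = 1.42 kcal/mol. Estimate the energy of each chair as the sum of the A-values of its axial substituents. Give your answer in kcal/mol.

4.73 kcal/mol

Chair I (vinyl axial, ethyl axial, carboxyl axial): E = 4.73 kcal/mol.
Chair II (vinyl equatorial, ethyl equatorial, carboxyl equatorial): E = 0.00 kcal/mol.
ΔE = 4.73 − 0.00 = 4.73 kcal/mol; chair II is more stable.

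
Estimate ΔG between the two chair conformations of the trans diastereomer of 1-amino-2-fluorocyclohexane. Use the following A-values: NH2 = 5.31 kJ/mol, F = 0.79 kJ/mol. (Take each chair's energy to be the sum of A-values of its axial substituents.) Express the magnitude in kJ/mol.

6.10 kJ/mol

C1 and C2 have opposite parity, so for the trans isomer the two substituents are e,e in one chair and a,a in the other.
Chair I (amino axial, fluoro axial): E = 6.10 kJ/mol.
Chair II (amino equatorial, fluoro equatorial): E = 0.00 kJ/mol.
ΔE = 6.10 − 0.00 = 6.10 kJ/mol; chair II is more stable.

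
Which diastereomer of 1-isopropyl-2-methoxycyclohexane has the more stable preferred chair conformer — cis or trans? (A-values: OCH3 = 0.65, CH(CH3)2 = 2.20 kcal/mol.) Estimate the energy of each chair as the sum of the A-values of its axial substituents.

At 1,2 positions (parity opposite): cis → (a,e or e,a); trans → (e,e or a,a).
Best chair for cis: E = 0.65 kcal/mol; best chair for trans: E = 0.00 kcal/mol.
The trans isomer is lower by 0.65 kcal/mol.

trans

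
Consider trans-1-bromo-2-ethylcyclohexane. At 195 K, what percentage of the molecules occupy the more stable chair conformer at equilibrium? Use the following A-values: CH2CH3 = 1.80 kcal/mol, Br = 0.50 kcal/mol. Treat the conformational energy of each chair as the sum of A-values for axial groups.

99.7%

C1 and C2 have opposite parity, so for the trans isomer the two substituents are e,e in one chair and a,a in the other.
Chair I (ethyl axial, bromo axial): E = 2.30 kcal/mol; chair II (ethyl equatorial, bromo equatorial): E = 0.00 kcal/mol.
ΔG = 2.30 kcal/mol between the two chairs.
K = exp(ΔG/RT) with R = 1.987×10⁻³ kcal mol⁻¹ K⁻¹ and T = 195 K gives K ≈ 378.
Fraction in the lower-energy chair = K/(K+1) = 99.7%.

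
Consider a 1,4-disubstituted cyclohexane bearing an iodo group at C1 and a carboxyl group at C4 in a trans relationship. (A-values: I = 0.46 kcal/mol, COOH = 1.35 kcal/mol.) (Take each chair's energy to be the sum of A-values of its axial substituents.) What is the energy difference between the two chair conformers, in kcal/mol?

C1 and C4 have opposite parity, so for the trans isomer the two substituents are e,e in one chair and a,a in the other.
Chair I (iodo axial, carboxyl axial): E = 1.81 kcal/mol.
Chair II (iodo equatorial, carboxyl equatorial): E = 0.00 kcal/mol.
ΔE = 1.81 − 0.00 = 1.81 kcal/mol; chair II is more stable.

1.81 kcal/mol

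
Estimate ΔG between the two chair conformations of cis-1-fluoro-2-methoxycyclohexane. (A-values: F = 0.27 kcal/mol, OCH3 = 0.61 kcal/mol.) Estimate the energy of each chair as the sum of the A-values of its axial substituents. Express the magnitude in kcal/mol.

C1 and C2 have opposite parity, so for the cis isomer the two substituents are one axial and one equatorial in each chair.
Chair I (fluoro axial, methoxy equatorial): E = 0.27 kcal/mol.
Chair II (fluoro equatorial, methoxy axial): E = 0.61 kcal/mol.
ΔE = 0.61 − 0.27 = 0.34 kcal/mol; chair I is more stable.

0.34 kcal/mol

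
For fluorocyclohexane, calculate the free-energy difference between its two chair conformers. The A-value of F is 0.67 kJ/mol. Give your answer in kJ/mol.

0.67 kJ/mol

A monosubstituted cyclohexane has one chair with the fluoro group axial (E = A = 0.67 kJ/mol) and one with it equatorial (E = 0).
ΔE = 0.67 − 0 = 0.67 kJ/mol.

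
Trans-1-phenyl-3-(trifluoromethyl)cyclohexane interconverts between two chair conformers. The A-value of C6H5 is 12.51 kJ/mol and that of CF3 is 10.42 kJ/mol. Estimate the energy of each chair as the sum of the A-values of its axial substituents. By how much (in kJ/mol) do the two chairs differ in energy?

C1 and C3 have the same parity, so for the trans isomer the two substituents are one axial and one equatorial in each chair.
Chair I (phenyl axial, trifluoromethyl equatorial): E = 12.51 kJ/mol.
Chair II (phenyl equatorial, trifluoromethyl axial): E = 10.42 kJ/mol.
ΔE = 12.51 − 10.42 = 2.09 kJ/mol; chair II is more stable.

2.09 kJ/mol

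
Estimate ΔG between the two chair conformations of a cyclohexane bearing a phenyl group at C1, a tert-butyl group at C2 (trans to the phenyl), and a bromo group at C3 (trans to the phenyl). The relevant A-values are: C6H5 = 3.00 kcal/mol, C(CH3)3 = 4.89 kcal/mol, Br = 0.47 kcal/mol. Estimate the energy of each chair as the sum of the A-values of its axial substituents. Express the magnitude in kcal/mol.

Chair I (phenyl axial, tert-butyl axial, bromo equatorial): E = 7.89 kcal/mol.
Chair II (phenyl equatorial, tert-butyl equatorial, bromo axial): E = 0.47 kcal/mol.
ΔE = 7.89 − 0.47 = 7.42 kcal/mol; chair II is more stable.

7.42 kcal/mol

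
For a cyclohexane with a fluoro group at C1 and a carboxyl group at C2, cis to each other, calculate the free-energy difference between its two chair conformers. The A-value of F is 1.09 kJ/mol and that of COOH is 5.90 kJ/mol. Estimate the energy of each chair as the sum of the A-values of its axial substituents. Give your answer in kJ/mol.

4.81 kJ/mol

C1 and C2 have opposite parity, so for the cis isomer the two substituents are one axial and one equatorial in each chair.
Chair I (fluoro axial, carboxyl equatorial): E = 1.09 kJ/mol.
Chair II (fluoro equatorial, carboxyl axial): E = 5.90 kJ/mol.
ΔE = 5.90 − 1.09 = 4.81 kJ/mol; chair I is more stable.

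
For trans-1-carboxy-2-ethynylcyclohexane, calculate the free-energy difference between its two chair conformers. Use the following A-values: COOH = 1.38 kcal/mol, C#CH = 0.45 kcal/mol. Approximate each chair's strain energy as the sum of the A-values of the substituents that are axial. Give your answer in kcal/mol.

C1 and C2 have opposite parity, so for the trans isomer the two substituents are e,e in one chair and a,a in the other.
Chair I (carboxyl axial, ethynyl axial): E = 1.83 kcal/mol.
Chair II (carboxyl equatorial, ethynyl equatorial): E = 0.00 kcal/mol.
ΔE = 1.83 − 0.00 = 1.83 kcal/mol; chair II is more stable.

1.83 kcal/mol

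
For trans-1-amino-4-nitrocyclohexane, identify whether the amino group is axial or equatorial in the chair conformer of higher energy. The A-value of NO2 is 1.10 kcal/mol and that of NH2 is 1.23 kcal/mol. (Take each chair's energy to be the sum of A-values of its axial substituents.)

axial

C1 and C4 have opposite parity, so for the trans isomer the two substituents are e,e in one chair and a,a in the other.
Chair I (nitro axial, amino axial): E = 2.33 kcal/mol.
Chair II (nitro equatorial, amino equatorial): E = 0.00 kcal/mol.
Chair I is the less stable (higher-energy) conformer, and in that chair the amino group is axial.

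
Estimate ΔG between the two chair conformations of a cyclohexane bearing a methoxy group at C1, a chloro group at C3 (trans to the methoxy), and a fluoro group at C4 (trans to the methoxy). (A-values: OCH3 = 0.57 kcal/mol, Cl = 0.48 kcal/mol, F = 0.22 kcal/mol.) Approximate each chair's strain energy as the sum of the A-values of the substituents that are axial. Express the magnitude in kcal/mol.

0.31 kcal/mol

Chair I (methoxy axial, chloro equatorial, fluoro axial): E = 0.79 kcal/mol.
Chair II (methoxy equatorial, chloro axial, fluoro equatorial): E = 0.48 kcal/mol.
ΔE = 0.79 − 0.48 = 0.31 kcal/mol; chair II is more stable.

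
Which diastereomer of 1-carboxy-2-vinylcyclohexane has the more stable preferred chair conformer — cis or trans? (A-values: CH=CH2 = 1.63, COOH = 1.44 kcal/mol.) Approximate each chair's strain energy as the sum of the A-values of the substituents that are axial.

trans

At 1,2 positions (parity opposite): cis → (a,e or e,a); trans → (e,e or a,a).
Best chair for cis: E = 1.44 kcal/mol; best chair for trans: E = 0.00 kcal/mol.
The trans isomer is lower by 1.44 kcal/mol.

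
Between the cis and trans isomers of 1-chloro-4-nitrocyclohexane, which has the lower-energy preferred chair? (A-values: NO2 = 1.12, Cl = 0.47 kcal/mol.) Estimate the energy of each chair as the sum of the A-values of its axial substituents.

trans

At 1,4 positions (parity opposite): cis → (a,e or e,a); trans → (e,e or a,a).
Best chair for cis: E = 0.47 kcal/mol; best chair for trans: E = 0.00 kcal/mol.
The trans isomer is lower by 0.47 kcal/mol.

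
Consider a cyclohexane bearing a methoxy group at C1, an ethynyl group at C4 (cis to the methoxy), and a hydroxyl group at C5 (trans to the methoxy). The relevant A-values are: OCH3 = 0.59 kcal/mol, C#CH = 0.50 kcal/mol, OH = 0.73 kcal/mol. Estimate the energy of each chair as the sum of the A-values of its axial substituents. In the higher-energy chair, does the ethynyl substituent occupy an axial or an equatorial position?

axial

Chair I (methoxy axial, ethynyl equatorial, hydroxyl equatorial): E = 0.59 kcal/mol.
Chair II (methoxy equatorial, ethynyl axial, hydroxyl axial): E = 1.23 kcal/mol.
Chair II is the less stable (higher-energy) conformer, and in that chair the ethynyl group is axial.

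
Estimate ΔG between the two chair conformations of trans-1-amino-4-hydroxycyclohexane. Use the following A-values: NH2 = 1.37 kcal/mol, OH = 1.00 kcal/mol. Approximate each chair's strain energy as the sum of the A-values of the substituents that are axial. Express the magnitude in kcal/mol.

2.37 kcal/mol

C1 and C4 have opposite parity, so for the trans isomer the two substituents are e,e in one chair and a,a in the other.
Chair I (amino axial, hydroxyl axial): E = 2.37 kcal/mol.
Chair II (amino equatorial, hydroxyl equatorial): E = 0.00 kcal/mol.
ΔE = 2.37 − 0.00 = 2.37 kcal/mol; chair II is more stable.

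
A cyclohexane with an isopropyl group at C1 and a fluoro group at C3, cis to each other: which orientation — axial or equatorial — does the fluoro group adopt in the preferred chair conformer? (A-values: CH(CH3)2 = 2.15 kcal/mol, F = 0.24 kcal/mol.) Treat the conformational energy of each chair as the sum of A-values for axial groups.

equatorial

C1 and C3 have the same parity, so for the cis isomer the two substituents are e,e in one chair and a,a in the other.
Chair I (isopropyl axial, fluoro axial): E = 2.39 kcal/mol.
Chair II (isopropyl equatorial, fluoro equatorial): E = 0.00 kcal/mol.
Chair II is the more stable (lower-energy) conformer, and in that chair the fluoro group is equatorial.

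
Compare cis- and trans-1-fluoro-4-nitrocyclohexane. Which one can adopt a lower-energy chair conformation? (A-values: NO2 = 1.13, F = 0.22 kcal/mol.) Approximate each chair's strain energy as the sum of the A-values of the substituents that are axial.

trans

At 1,4 positions (parity opposite): cis → (a,e or e,a); trans → (e,e or a,a).
Best chair for cis: E = 0.22 kcal/mol; best chair for trans: E = 0.00 kcal/mol.
The trans isomer is lower by 0.22 kcal/mol.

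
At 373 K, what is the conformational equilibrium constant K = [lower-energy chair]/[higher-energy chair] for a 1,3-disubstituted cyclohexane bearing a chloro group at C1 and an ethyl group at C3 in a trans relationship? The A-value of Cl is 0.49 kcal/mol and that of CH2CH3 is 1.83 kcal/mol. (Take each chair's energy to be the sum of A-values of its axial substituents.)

C1 and C3 have the same parity, so for the trans isomer the two substituents are one axial and one equatorial in each chair.
Chair I (chloro axial, ethyl equatorial): E = 0.49 kcal/mol; chair II (chloro equatorial, ethyl axial): E = 1.83 kcal/mol.
ΔG = 1.34 kcal/mol between the two chairs.
K = exp(ΔG/RT) with R = 1.987×10⁻³ kcal mol⁻¹ K⁻¹ and T = 373 K gives K ≈ 6.1.

K ≈ 6.10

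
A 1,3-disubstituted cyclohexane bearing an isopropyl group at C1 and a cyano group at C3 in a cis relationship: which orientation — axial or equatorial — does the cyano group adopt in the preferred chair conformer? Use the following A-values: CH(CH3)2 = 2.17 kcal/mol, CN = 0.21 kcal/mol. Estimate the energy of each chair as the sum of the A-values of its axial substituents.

C1 and C3 have the same parity, so for the cis isomer the two substituents are e,e in one chair and a,a in the other.
Chair I (isopropyl axial, cyano axial): E = 2.38 kcal/mol.
Chair II (isopropyl equatorial, cyano equatorial): E = 0.00 kcal/mol.
Chair II is the more stable (lower-energy) conformer, and in that chair the cyano group is equatorial.

equatorial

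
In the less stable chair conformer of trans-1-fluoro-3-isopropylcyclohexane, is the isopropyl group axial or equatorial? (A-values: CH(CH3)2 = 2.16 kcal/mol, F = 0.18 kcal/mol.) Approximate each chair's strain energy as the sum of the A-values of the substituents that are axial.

C1 and C3 have the same parity, so for the trans isomer the two substituents are one axial and one equatorial in each chair.
Chair I (isopropyl axial, fluoro equatorial): E = 2.16 kcal/mol.
Chair II (isopropyl equatorial, fluoro axial): E = 0.18 kcal/mol.
Chair I is the less stable (higher-energy) conformer, and in that chair the isopropyl group is axial.

axial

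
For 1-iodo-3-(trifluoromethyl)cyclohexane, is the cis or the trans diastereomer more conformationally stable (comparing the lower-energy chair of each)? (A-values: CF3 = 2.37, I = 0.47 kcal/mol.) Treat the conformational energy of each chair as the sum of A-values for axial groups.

At 1,3 positions (parity same): cis → (e,e or a,a); trans → (a,e or e,a).
Best chair for cis: E = 0.00 kcal/mol; best chair for trans: E = 0.47 kcal/mol.
The cis isomer is lower by 0.47 kcal/mol.

cis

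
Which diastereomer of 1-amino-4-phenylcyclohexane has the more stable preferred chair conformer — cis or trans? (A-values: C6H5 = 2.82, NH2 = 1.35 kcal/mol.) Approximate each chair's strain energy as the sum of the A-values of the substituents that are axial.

trans

At 1,4 positions (parity opposite): cis → (a,e or e,a); trans → (e,e or a,a).
Best chair for cis: E = 1.35 kcal/mol; best chair for trans: E = 0.00 kcal/mol.
The trans isomer is lower by 1.35 kcal/mol.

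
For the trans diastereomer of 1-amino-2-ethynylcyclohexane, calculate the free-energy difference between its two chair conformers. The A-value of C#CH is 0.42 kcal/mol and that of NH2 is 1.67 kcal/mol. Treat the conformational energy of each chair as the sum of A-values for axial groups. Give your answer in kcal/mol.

C1 and C2 have opposite parity, so for the trans isomer the two substituents are e,e in one chair and a,a in the other.
Chair I (ethynyl axial, amino axial): E = 2.09 kcal/mol.
Chair II (ethynyl equatorial, amino equatorial): E = 0.00 kcal/mol.
ΔE = 2.09 − 0.00 = 2.09 kcal/mol; chair II is more stable.

2.09 kcal/mol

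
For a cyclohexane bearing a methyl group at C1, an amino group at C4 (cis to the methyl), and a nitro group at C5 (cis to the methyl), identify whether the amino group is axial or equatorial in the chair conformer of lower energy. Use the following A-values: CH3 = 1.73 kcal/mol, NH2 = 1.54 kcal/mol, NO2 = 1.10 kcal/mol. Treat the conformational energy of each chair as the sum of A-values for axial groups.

Chair I (methyl axial, amino equatorial, nitro axial): E = 2.83 kcal/mol.
Chair II (methyl equatorial, amino axial, nitro equatorial): E = 1.54 kcal/mol.
Chair II is the more stable (lower-energy) conformer, and in that chair the amino group is axial.

axial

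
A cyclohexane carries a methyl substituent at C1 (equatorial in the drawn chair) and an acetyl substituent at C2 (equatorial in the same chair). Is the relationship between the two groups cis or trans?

C1 and C2 have opposite parity, so their axial bonds point in opposite directions.
With opposite-parity carbons, two substituents on the same face are one axial and one equatorial; opposite faces give both axial or both equatorial.
Here the groups are equatorial/equatorial → opposite face → trans.

trans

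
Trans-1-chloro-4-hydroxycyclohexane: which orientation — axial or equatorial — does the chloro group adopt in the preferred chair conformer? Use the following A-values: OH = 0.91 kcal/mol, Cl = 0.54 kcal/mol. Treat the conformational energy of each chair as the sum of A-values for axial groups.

equatorial

C1 and C4 have opposite parity, so for the trans isomer the two substituents are e,e in one chair and a,a in the other.
Chair I (hydroxyl axial, chloro axial): E = 1.45 kcal/mol.
Chair II (hydroxyl equatorial, chloro equatorial): E = 0.00 kcal/mol.
Chair II is the more stable (lower-energy) conformer, and in that chair the chloro group is equatorial.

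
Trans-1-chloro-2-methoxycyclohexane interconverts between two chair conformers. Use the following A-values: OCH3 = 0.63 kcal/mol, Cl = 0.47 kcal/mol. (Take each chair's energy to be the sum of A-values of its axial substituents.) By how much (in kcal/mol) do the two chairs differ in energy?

1.10 kcal/mol

C1 and C2 have opposite parity, so for the trans isomer the two substituents are e,e in one chair and a,a in the other.
Chair I (methoxy axial, chloro axial): E = 1.10 kcal/mol.
Chair II (methoxy equatorial, chloro equatorial): E = 0.00 kcal/mol.
ΔE = 1.10 − 0.00 = 1.10 kcal/mol; chair II is more stable.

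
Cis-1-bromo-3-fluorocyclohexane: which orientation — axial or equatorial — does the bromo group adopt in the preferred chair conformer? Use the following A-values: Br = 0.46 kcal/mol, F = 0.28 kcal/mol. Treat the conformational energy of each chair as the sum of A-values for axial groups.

equatorial

C1 and C3 have the same parity, so for the cis isomer the two substituents are e,e in one chair and a,a in the other.
Chair I (bromo axial, fluoro axial): E = 0.74 kcal/mol.
Chair II (bromo equatorial, fluoro equatorial): E = 0.00 kcal/mol.
Chair II is the more stable (lower-energy) conformer, and in that chair the bromo group is equatorial.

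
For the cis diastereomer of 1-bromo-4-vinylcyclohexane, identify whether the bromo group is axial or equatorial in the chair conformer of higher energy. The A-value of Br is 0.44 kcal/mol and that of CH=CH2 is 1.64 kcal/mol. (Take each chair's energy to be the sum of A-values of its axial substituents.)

equatorial

C1 and C4 have opposite parity, so for the cis isomer the two substituents are one axial and one equatorial in each chair.
Chair I (bromo axial, vinyl equatorial): E = 0.44 kcal/mol.
Chair II (bromo equatorial, vinyl axial): E = 1.64 kcal/mol.
Chair II is the less stable (higher-energy) conformer, and in that chair the bromo group is equatorial.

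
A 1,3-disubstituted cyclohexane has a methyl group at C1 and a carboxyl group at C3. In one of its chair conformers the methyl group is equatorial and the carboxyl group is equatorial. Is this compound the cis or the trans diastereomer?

C1 and C3 have the same parity, so their axial bonds point in the same direction.
With same-parity carbons, two substituents on the same face are both axial or both equatorial; opposite faces give one of each.
Here the groups are equatorial/equatorial → same face → cis.

cis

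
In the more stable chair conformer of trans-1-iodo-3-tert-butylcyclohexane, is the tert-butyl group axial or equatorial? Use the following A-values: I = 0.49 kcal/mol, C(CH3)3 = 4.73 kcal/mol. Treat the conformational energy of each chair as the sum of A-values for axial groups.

C1 and C3 have the same parity, so for the trans isomer the two substituents are one axial and one equatorial in each chair.
Chair I (iodo axial, tert-butyl equatorial): E = 0.49 kcal/mol.
Chair II (iodo equatorial, tert-butyl axial): E = 4.73 kcal/mol.
Chair I is the more stable (lower-energy) conformer, and in that chair the tert-butyl group is equatorial.

equatorial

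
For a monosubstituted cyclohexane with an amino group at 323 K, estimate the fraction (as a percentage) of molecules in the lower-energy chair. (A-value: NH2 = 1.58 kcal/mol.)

92.1%

One chair has the amino group axial (E = 1.58 kcal/mol) and the other has it equatorial (E = 0).
ΔG = 1.58 kcal/mol between the two chairs.
K = exp(ΔG/RT) with R = 1.987×10⁻³ kcal mol⁻¹ K⁻¹ and T = 323 K gives K ≈ 11.7.
Fraction in the lower-energy chair = K/(K+1) = 92.1%.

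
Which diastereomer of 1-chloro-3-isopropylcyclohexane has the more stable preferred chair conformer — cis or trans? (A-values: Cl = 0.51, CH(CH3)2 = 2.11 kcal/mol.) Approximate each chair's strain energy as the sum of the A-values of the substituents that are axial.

cis

At 1,3 positions (parity same): cis → (e,e or a,a); trans → (a,e or e,a).
Best chair for cis: E = 0.00 kcal/mol; best chair for trans: E = 0.51 kcal/mol.
The cis isomer is lower by 0.51 kcal/mol.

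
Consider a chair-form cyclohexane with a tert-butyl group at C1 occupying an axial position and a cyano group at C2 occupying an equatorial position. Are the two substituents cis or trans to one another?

C1 and C2 have opposite parity, so their axial bonds point in opposite directions.
With opposite-parity carbons, two substituents on the same face are one axial and one equatorial; opposite faces give both axial or both equatorial.
Here the groups are axial/equatorial → same face → cis.

cis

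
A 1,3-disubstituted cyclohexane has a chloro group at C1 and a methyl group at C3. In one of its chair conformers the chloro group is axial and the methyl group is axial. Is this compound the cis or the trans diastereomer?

C1 and C3 have the same parity, so their axial bonds point in the same direction.
With same-parity carbons, two substituents on the same face are both axial or both equatorial; opposite faces give one of each.
Here the groups are axial/axial → same face → cis.

cis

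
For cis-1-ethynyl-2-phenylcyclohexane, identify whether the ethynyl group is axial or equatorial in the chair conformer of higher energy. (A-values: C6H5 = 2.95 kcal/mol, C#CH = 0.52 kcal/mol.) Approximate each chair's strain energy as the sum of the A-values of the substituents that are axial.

equatorial

C1 and C2 have opposite parity, so for the cis isomer the two substituents are one axial and one equatorial in each chair.
Chair I (phenyl axial, ethynyl equatorial): E = 2.95 kcal/mol.
Chair II (phenyl equatorial, ethynyl axial): E = 0.52 kcal/mol.
Chair I is the less stable (higher-energy) conformer, and in that chair the ethynyl group is equatorial.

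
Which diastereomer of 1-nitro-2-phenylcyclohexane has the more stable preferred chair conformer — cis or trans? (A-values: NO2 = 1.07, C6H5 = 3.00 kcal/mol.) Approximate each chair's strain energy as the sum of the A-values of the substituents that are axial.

At 1,2 positions (parity opposite): cis → (a,e or e,a); trans → (e,e or a,a).
Best chair for cis: E = 1.07 kcal/mol; best chair for trans: E = 0.00 kcal/mol.
The trans isomer is lower by 1.07 kcal/mol.

trans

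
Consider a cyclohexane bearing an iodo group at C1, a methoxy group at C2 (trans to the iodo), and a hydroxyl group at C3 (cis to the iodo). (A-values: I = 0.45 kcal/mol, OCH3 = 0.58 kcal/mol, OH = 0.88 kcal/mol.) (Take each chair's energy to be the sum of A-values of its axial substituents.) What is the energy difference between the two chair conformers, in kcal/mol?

1.91 kcal/mol

Chair I (iodo axial, methoxy axial, hydroxyl axial): E = 1.91 kcal/mol.
Chair II (iodo equatorial, methoxy equatorial, hydroxyl equatorial): E = 0.00 kcal/mol.
ΔE = 1.91 − 0.00 = 1.91 kcal/mol; chair II is more stable.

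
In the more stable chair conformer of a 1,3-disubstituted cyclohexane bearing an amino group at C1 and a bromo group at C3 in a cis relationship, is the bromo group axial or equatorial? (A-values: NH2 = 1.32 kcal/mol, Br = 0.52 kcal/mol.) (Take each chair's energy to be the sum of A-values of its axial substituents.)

C1 and C3 have the same parity, so for the cis isomer the two substituents are e,e in one chair and a,a in the other.
Chair I (amino axial, bromo axial): E = 1.84 kcal/mol.
Chair II (amino equatorial, bromo equatorial): E = 0.00 kcal/mol.
Chair II is the more stable (lower-energy) conformer, and in that chair the bromo group is equatorial.

equatorial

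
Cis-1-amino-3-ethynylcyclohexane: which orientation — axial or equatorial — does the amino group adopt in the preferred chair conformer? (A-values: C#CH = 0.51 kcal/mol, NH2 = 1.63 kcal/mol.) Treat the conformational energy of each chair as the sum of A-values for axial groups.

equatorial

C1 and C3 have the same parity, so for the cis isomer the two substituents are e,e in one chair and a,a in the other.
Chair I (ethynyl axial, amino axial): E = 2.14 kcal/mol.
Chair II (ethynyl equatorial, amino equatorial): E = 0.00 kcal/mol.
Chair II is the more stable (lower-energy) conformer, and in that chair the amino group is equatorial.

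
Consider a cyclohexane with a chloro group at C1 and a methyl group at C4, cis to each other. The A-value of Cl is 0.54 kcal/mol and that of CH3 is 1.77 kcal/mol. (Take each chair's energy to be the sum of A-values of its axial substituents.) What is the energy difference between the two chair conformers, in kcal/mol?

C1 and C4 have opposite parity, so for the cis isomer the two substituents are one axial and one equatorial in each chair.
Chair I (chloro axial, methyl equatorial): E = 0.54 kcal/mol.
Chair II (chloro equatorial, methyl axial): E = 1.77 kcal/mol.
ΔE = 1.77 − 0.54 = 1.23 kcal/mol; chair I is more stable.

1.23 kcal/mol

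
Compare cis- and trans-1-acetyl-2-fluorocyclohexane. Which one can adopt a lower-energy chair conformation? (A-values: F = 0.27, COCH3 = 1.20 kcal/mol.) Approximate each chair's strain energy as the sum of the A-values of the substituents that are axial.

trans

At 1,2 positions (parity opposite): cis → (a,e or e,a); trans → (e,e or a,a).
Best chair for cis: E = 0.27 kcal/mol; best chair for trans: E = 0.00 kcal/mol.
The trans isomer is lower by 0.27 kcal/mol.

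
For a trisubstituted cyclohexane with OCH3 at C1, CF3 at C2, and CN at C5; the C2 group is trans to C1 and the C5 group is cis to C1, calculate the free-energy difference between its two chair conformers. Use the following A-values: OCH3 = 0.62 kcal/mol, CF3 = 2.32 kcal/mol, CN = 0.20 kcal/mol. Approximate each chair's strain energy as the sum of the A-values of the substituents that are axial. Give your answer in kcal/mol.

Chair I (methoxy axial, trifluoromethyl axial, cyano axial): E = 3.14 kcal/mol.
Chair II (methoxy equatorial, trifluoromethyl equatorial, cyano equatorial): E = 0.00 kcal/mol.
ΔE = 3.14 − 0.00 = 3.14 kcal/mol; chair II is more stable.

3.14 kcal/mol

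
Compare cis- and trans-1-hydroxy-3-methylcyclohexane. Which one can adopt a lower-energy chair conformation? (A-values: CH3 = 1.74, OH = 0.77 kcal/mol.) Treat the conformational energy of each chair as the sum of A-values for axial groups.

At 1,3 positions (parity same): cis → (e,e or a,a); trans → (a,e or e,a).
Best chair for cis: E = 0.00 kcal/mol; best chair for trans: E = 0.77 kcal/mol.
The cis isomer is lower by 0.77 kcal/mol.

cis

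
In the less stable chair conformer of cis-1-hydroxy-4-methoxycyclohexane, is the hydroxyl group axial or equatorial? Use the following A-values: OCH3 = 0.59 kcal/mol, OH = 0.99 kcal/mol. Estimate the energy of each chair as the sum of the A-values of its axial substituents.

axial

C1 and C4 have opposite parity, so for the cis isomer the two substituents are one axial and one equatorial in each chair.
Chair I (methoxy axial, hydroxyl equatorial): E = 0.59 kcal/mol.
Chair II (methoxy equatorial, hydroxyl axial): E = 0.99 kcal/mol.
Chair II is the less stable (higher-energy) conformer, and in that chair the hydroxyl group is axial.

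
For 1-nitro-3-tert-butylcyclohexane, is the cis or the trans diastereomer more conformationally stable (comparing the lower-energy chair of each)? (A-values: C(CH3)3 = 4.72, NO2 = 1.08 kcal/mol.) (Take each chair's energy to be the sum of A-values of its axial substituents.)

cis

At 1,3 positions (parity same): cis → (e,e or a,a); trans → (a,e or e,a).
Best chair for cis: E = 0.00 kcal/mol; best chair for trans: E = 1.08 kcal/mol.
The cis isomer is lower by 1.08 kcal/mol.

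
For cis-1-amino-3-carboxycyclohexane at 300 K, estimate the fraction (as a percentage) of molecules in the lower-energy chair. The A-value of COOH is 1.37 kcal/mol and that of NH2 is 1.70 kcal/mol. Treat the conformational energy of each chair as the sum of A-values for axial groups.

99.4%

C1 and C3 have the same parity, so for the cis isomer the two substituents are e,e in one chair and a,a in the other.
Chair I (carboxyl axial, amino axial): E = 3.07 kcal/mol; chair II (carboxyl equatorial, amino equatorial): E = 0.00 kcal/mol.
ΔG = 3.07 kcal/mol between the two chairs.
K = exp(ΔG/RT) with R = 1.987×10⁻³ kcal mol⁻¹ K⁻¹ and T = 300 K gives K ≈ 172.
Fraction in the lower-energy chair = K/(K+1) = 99.4%.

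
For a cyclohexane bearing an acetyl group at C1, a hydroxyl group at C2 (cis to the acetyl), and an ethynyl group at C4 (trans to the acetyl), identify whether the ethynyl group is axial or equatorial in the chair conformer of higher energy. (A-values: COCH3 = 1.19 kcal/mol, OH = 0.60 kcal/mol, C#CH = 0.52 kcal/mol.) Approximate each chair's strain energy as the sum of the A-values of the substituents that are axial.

Chair I (acetyl axial, hydroxyl equatorial, ethynyl axial): E = 1.71 kcal/mol.
Chair II (acetyl equatorial, hydroxyl axial, ethynyl equatorial): E = 0.60 kcal/mol.
Chair I is the less stable (higher-energy) conformer, and in that chair the ethynyl group is axial.

axial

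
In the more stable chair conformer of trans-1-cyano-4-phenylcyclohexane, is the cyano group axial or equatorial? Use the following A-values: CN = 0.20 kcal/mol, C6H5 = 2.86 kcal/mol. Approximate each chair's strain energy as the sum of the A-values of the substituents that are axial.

equatorial

C1 and C4 have opposite parity, so for the trans isomer the two substituents are e,e in one chair and a,a in the other.
Chair I (cyano axial, phenyl axial): E = 3.06 kcal/mol.
Chair II (cyano equatorial, phenyl equatorial): E = 0.00 kcal/mol.
Chair II is the more stable (lower-energy) conformer, and in that chair the cyano group is equatorial.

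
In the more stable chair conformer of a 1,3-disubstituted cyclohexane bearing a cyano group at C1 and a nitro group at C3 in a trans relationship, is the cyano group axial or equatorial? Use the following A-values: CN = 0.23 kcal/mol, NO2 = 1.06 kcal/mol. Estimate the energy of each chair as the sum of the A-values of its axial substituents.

axial

C1 and C3 have the same parity, so for the trans isomer the two substituents are one axial and one equatorial in each chair.
Chair I (cyano axial, nitro equatorial): E = 0.23 kcal/mol.
Chair II (cyano equatorial, nitro axial): E = 1.06 kcal/mol.
Chair I is the more stable (lower-energy) conformer, and in that chair the cyano group is axial.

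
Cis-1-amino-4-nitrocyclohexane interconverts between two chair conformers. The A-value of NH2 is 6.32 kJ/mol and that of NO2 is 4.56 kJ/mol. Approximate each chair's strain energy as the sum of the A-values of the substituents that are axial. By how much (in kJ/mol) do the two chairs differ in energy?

1.76 kJ/mol

C1 and C4 have opposite parity, so for the cis isomer the two substituents are one axial and one equatorial in each chair.
Chair I (amino axial, nitro equatorial): E = 6.32 kJ/mol.
Chair II (amino equatorial, nitro axial): E = 4.56 kJ/mol.
ΔE = 6.32 − 4.56 = 1.76 kJ/mol; chair II is more stable.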